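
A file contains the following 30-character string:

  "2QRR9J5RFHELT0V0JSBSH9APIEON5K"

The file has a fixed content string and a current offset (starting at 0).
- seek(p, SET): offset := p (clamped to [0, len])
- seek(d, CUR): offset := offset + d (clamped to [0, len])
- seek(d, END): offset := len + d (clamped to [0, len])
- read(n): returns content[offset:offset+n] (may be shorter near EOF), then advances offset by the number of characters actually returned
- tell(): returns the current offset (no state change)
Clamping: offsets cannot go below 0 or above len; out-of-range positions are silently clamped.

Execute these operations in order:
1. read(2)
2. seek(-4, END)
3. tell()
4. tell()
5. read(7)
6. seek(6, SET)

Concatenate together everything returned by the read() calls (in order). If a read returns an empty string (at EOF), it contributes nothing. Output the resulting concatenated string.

After 1 (read(2)): returned '2Q', offset=2
After 2 (seek(-4, END)): offset=26
After 3 (tell()): offset=26
After 4 (tell()): offset=26
After 5 (read(7)): returned 'ON5K', offset=30
After 6 (seek(6, SET)): offset=6

Answer: 2QON5K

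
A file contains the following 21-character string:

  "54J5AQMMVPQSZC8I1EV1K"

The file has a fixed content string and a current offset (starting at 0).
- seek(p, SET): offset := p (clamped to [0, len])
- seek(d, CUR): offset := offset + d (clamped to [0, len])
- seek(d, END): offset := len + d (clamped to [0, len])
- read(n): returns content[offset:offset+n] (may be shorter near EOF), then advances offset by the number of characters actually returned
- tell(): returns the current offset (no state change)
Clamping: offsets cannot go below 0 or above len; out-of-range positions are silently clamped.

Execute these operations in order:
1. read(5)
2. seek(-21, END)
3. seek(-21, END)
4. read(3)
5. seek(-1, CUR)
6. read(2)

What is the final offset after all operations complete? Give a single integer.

After 1 (read(5)): returned '54J5A', offset=5
After 2 (seek(-21, END)): offset=0
After 3 (seek(-21, END)): offset=0
After 4 (read(3)): returned '54J', offset=3
After 5 (seek(-1, CUR)): offset=2
After 6 (read(2)): returned 'J5', offset=4

Answer: 4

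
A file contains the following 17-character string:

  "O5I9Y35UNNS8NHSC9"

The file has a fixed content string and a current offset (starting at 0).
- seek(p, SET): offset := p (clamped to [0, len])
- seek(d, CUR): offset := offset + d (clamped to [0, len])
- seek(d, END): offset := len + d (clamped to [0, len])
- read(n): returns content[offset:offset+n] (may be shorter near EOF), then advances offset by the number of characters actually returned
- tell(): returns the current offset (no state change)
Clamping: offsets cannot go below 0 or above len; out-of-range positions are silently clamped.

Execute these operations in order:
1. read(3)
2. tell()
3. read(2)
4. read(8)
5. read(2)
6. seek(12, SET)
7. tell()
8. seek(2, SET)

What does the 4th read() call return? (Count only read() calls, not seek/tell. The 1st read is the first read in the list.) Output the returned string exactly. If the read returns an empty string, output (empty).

After 1 (read(3)): returned 'O5I', offset=3
After 2 (tell()): offset=3
After 3 (read(2)): returned '9Y', offset=5
After 4 (read(8)): returned '35UNNS8N', offset=13
After 5 (read(2)): returned 'HS', offset=15
After 6 (seek(12, SET)): offset=12
After 7 (tell()): offset=12
After 8 (seek(2, SET)): offset=2

Answer: HS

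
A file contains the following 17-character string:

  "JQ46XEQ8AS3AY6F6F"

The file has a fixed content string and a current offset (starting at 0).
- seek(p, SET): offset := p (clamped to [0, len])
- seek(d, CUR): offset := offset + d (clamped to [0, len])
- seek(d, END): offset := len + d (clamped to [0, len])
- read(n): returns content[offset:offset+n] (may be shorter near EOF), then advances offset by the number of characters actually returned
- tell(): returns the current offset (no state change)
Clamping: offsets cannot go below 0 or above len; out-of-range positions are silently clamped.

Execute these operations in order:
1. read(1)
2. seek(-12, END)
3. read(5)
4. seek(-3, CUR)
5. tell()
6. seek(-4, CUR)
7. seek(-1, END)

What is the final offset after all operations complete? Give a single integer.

After 1 (read(1)): returned 'J', offset=1
After 2 (seek(-12, END)): offset=5
After 3 (read(5)): returned 'EQ8AS', offset=10
After 4 (seek(-3, CUR)): offset=7
After 5 (tell()): offset=7
After 6 (seek(-4, CUR)): offset=3
After 7 (seek(-1, END)): offset=16

Answer: 16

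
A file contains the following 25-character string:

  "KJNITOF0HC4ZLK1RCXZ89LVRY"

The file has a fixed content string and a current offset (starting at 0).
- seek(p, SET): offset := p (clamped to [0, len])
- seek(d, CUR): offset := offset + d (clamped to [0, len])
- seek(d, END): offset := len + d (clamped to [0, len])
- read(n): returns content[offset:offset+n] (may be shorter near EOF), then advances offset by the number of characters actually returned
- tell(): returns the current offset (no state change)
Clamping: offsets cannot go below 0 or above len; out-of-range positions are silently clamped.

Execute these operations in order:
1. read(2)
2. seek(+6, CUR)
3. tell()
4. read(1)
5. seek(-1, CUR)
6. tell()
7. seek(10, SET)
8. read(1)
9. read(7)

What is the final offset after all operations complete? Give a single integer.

Answer: 18

Derivation:
After 1 (read(2)): returned 'KJ', offset=2
After 2 (seek(+6, CUR)): offset=8
After 3 (tell()): offset=8
After 4 (read(1)): returned 'H', offset=9
After 5 (seek(-1, CUR)): offset=8
After 6 (tell()): offset=8
After 7 (seek(10, SET)): offset=10
After 8 (read(1)): returned '4', offset=11
After 9 (read(7)): returned 'ZLK1RCX', offset=18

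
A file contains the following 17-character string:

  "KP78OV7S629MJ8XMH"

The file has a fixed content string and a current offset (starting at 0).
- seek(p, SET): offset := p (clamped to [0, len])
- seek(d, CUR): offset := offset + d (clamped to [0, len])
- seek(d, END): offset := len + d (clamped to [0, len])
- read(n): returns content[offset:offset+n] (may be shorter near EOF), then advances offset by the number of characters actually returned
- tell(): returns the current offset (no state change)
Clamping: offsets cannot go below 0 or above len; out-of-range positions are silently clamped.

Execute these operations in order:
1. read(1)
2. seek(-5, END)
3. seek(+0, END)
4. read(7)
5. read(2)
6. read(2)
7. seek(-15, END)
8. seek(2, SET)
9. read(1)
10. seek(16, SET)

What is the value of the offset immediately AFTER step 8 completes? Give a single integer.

After 1 (read(1)): returned 'K', offset=1
After 2 (seek(-5, END)): offset=12
After 3 (seek(+0, END)): offset=17
After 4 (read(7)): returned '', offset=17
After 5 (read(2)): returned '', offset=17
After 6 (read(2)): returned '', offset=17
After 7 (seek(-15, END)): offset=2
After 8 (seek(2, SET)): offset=2

Answer: 2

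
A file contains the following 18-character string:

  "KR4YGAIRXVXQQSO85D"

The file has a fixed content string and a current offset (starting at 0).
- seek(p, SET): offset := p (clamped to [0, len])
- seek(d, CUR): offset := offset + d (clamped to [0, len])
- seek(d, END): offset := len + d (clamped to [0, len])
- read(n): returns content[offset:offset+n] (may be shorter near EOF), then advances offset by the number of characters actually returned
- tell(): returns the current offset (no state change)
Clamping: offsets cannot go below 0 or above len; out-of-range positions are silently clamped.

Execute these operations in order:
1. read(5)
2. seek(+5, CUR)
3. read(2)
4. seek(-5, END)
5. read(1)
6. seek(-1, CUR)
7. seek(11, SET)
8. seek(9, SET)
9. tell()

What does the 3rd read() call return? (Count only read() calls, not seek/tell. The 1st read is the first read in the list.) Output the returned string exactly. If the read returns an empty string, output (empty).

After 1 (read(5)): returned 'KR4YG', offset=5
After 2 (seek(+5, CUR)): offset=10
After 3 (read(2)): returned 'XQ', offset=12
After 4 (seek(-5, END)): offset=13
After 5 (read(1)): returned 'S', offset=14
After 6 (seek(-1, CUR)): offset=13
After 7 (seek(11, SET)): offset=11
After 8 (seek(9, SET)): offset=9
After 9 (tell()): offset=9

Answer: S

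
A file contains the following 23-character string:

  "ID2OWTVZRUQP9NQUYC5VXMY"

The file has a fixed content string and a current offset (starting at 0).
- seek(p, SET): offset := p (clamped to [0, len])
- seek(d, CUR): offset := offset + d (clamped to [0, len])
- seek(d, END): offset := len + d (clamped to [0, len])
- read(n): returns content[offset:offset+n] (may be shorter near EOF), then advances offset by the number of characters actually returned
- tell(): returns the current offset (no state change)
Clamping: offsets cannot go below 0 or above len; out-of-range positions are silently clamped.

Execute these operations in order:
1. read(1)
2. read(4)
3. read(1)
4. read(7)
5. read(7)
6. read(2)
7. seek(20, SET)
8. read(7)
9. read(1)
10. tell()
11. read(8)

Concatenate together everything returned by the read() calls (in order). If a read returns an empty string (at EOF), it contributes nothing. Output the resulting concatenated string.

After 1 (read(1)): returned 'I', offset=1
After 2 (read(4)): returned 'D2OW', offset=5
After 3 (read(1)): returned 'T', offset=6
After 4 (read(7)): returned 'VZRUQP9', offset=13
After 5 (read(7)): returned 'NQUYC5V', offset=20
After 6 (read(2)): returned 'XM', offset=22
After 7 (seek(20, SET)): offset=20
After 8 (read(7)): returned 'XMY', offset=23
After 9 (read(1)): returned '', offset=23
After 10 (tell()): offset=23
After 11 (read(8)): returned '', offset=23

Answer: ID2OWTVZRUQP9NQUYC5VXMXMY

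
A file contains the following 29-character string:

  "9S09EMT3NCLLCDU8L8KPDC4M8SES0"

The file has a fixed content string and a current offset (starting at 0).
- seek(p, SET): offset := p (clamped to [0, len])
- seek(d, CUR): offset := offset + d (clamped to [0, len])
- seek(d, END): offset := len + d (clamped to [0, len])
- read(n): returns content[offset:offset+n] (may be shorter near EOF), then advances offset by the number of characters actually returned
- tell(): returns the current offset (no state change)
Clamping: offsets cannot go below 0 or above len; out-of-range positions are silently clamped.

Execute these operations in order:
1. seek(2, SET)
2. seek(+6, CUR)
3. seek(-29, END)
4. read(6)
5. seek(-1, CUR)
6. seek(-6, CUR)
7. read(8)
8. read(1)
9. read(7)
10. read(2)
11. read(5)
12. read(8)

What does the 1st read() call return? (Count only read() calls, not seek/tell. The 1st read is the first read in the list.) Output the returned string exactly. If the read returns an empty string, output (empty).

Answer: 9S09EM

Derivation:
After 1 (seek(2, SET)): offset=2
After 2 (seek(+6, CUR)): offset=8
After 3 (seek(-29, END)): offset=0
After 4 (read(6)): returned '9S09EM', offset=6
After 5 (seek(-1, CUR)): offset=5
After 6 (seek(-6, CUR)): offset=0
After 7 (read(8)): returned '9S09EMT3', offset=8
After 8 (read(1)): returned 'N', offset=9
After 9 (read(7)): returned 'CLLCDU8', offset=16
After 10 (read(2)): returned 'L8', offset=18
After 11 (read(5)): returned 'KPDC4', offset=23
After 12 (read(8)): returned 'M8SES0', offset=29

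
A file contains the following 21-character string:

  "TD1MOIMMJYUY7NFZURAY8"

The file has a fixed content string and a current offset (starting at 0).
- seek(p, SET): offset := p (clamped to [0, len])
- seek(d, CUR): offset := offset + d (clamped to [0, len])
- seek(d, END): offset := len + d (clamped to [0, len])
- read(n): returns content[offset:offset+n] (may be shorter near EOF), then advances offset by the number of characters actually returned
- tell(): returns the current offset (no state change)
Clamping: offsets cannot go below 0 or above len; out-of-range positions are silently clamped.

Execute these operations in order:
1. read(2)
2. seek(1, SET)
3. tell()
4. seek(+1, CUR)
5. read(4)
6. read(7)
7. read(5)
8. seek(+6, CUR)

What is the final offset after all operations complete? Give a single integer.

Answer: 21

Derivation:
After 1 (read(2)): returned 'TD', offset=2
After 2 (seek(1, SET)): offset=1
After 3 (tell()): offset=1
After 4 (seek(+1, CUR)): offset=2
After 5 (read(4)): returned '1MOI', offset=6
After 6 (read(7)): returned 'MMJYUY7', offset=13
After 7 (read(5)): returned 'NFZUR', offset=18
After 8 (seek(+6, CUR)): offset=21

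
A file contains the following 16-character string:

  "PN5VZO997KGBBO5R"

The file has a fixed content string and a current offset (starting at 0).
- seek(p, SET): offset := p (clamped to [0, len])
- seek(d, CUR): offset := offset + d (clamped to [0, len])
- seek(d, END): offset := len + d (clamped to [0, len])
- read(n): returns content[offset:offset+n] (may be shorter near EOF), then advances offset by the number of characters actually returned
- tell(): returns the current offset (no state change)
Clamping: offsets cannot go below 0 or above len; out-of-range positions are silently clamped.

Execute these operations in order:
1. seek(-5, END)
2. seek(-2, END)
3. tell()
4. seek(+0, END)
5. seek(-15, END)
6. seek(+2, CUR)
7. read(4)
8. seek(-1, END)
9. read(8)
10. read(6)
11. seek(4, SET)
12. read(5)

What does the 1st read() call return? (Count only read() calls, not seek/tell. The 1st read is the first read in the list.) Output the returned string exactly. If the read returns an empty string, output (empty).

After 1 (seek(-5, END)): offset=11
After 2 (seek(-2, END)): offset=14
After 3 (tell()): offset=14
After 4 (seek(+0, END)): offset=16
After 5 (seek(-15, END)): offset=1
After 6 (seek(+2, CUR)): offset=3
After 7 (read(4)): returned 'VZO9', offset=7
After 8 (seek(-1, END)): offset=15
After 9 (read(8)): returned 'R', offset=16
After 10 (read(6)): returned '', offset=16
After 11 (seek(4, SET)): offset=4
After 12 (read(5)): returned 'ZO997', offset=9

Answer: VZO9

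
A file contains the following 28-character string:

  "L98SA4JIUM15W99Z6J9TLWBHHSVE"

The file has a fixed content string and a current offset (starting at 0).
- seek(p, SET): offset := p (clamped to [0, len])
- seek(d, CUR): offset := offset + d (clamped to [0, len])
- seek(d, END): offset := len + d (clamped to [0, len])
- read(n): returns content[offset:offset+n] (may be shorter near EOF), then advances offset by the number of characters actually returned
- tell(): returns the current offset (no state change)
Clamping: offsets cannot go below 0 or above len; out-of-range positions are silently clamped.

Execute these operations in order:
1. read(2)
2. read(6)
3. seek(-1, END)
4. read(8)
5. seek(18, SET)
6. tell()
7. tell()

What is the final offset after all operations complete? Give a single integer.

After 1 (read(2)): returned 'L9', offset=2
After 2 (read(6)): returned '8SA4JI', offset=8
After 3 (seek(-1, END)): offset=27
After 4 (read(8)): returned 'E', offset=28
After 5 (seek(18, SET)): offset=18
After 6 (tell()): offset=18
After 7 (tell()): offset=18

Answer: 18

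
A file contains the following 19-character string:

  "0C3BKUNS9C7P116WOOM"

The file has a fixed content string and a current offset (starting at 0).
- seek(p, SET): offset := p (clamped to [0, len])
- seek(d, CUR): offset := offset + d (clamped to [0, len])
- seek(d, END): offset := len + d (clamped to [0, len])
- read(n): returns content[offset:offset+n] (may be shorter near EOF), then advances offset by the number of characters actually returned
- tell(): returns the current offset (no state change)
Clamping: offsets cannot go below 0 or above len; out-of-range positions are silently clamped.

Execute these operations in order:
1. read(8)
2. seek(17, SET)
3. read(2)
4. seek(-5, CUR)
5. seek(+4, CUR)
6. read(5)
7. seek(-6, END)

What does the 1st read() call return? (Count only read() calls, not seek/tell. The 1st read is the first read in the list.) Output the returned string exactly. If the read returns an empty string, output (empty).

After 1 (read(8)): returned '0C3BKUNS', offset=8
After 2 (seek(17, SET)): offset=17
After 3 (read(2)): returned 'OM', offset=19
After 4 (seek(-5, CUR)): offset=14
After 5 (seek(+4, CUR)): offset=18
After 6 (read(5)): returned 'M', offset=19
After 7 (seek(-6, END)): offset=13

Answer: 0C3BKUNS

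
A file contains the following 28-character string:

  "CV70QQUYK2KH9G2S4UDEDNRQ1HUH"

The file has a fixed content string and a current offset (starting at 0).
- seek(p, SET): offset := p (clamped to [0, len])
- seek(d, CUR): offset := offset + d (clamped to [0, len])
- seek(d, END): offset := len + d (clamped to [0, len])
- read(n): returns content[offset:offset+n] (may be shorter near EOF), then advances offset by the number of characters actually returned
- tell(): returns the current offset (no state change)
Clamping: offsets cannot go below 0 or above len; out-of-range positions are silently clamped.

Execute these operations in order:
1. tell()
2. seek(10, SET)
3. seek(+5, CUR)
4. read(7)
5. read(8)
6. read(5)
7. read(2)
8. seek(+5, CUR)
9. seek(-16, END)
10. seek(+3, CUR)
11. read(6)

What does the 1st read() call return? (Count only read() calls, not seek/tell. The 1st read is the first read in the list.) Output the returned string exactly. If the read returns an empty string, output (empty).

Answer: S4UDEDN

Derivation:
After 1 (tell()): offset=0
After 2 (seek(10, SET)): offset=10
After 3 (seek(+5, CUR)): offset=15
After 4 (read(7)): returned 'S4UDEDN', offset=22
After 5 (read(8)): returned 'RQ1HUH', offset=28
After 6 (read(5)): returned '', offset=28
After 7 (read(2)): returned '', offset=28
After 8 (seek(+5, CUR)): offset=28
After 9 (seek(-16, END)): offset=12
After 10 (seek(+3, CUR)): offset=15
After 11 (read(6)): returned 'S4UDED', offset=21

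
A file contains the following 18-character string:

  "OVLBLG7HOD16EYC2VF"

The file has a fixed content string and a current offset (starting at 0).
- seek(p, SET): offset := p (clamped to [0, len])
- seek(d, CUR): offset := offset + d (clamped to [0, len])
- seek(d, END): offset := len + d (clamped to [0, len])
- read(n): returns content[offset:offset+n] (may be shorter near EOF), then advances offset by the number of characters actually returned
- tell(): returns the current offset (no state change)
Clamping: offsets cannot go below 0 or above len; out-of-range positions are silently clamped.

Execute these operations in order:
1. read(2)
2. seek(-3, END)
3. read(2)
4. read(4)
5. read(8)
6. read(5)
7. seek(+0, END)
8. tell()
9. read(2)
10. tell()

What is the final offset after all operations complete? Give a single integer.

After 1 (read(2)): returned 'OV', offset=2
After 2 (seek(-3, END)): offset=15
After 3 (read(2)): returned '2V', offset=17
After 4 (read(4)): returned 'F', offset=18
After 5 (read(8)): returned '', offset=18
After 6 (read(5)): returned '', offset=18
After 7 (seek(+0, END)): offset=18
After 8 (tell()): offset=18
After 9 (read(2)): returned '', offset=18
After 10 (tell()): offset=18

Answer: 18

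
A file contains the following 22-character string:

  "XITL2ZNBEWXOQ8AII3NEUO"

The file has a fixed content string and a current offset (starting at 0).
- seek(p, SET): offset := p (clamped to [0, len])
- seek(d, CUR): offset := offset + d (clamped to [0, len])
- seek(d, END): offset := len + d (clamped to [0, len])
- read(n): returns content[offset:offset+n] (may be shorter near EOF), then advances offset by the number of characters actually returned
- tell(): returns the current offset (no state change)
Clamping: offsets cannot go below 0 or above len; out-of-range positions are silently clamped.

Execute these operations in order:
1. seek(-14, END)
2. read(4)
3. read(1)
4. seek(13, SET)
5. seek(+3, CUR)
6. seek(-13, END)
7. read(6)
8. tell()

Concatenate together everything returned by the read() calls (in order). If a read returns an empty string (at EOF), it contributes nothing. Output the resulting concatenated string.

Answer: EWXOQWXOQ8A

Derivation:
After 1 (seek(-14, END)): offset=8
After 2 (read(4)): returned 'EWXO', offset=12
After 3 (read(1)): returned 'Q', offset=13
After 4 (seek(13, SET)): offset=13
After 5 (seek(+3, CUR)): offset=16
After 6 (seek(-13, END)): offset=9
After 7 (read(6)): returned 'WXOQ8A', offset=15
After 8 (tell()): offset=15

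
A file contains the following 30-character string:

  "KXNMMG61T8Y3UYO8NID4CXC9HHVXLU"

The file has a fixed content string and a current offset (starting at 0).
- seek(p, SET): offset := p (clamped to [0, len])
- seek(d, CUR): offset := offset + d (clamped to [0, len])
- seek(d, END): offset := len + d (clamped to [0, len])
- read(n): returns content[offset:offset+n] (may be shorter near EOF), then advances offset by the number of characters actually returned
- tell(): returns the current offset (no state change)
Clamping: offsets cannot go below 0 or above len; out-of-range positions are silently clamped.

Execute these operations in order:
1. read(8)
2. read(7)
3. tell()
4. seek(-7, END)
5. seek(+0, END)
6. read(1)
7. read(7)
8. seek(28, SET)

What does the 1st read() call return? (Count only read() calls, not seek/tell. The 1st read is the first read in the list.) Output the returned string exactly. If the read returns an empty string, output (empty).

Answer: KXNMMG61

Derivation:
After 1 (read(8)): returned 'KXNMMG61', offset=8
After 2 (read(7)): returned 'T8Y3UYO', offset=15
After 3 (tell()): offset=15
After 4 (seek(-7, END)): offset=23
After 5 (seek(+0, END)): offset=30
After 6 (read(1)): returned '', offset=30
After 7 (read(7)): returned '', offset=30
After 8 (seek(28, SET)): offset=28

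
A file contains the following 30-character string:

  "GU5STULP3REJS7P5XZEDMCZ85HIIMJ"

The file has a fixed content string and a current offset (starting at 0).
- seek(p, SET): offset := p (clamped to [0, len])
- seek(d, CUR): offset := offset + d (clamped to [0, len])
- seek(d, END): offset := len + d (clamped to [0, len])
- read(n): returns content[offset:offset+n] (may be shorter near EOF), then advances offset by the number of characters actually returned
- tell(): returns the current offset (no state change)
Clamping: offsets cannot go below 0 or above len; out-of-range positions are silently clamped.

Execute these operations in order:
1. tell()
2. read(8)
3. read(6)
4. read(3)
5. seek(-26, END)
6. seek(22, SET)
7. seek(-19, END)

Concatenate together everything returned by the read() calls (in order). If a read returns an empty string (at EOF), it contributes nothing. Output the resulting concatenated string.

Answer: GU5STULP3REJS7P5X

Derivation:
After 1 (tell()): offset=0
After 2 (read(8)): returned 'GU5STULP', offset=8
After 3 (read(6)): returned '3REJS7', offset=14
After 4 (read(3)): returned 'P5X', offset=17
After 5 (seek(-26, END)): offset=4
After 6 (seek(22, SET)): offset=22
After 7 (seek(-19, END)): offset=11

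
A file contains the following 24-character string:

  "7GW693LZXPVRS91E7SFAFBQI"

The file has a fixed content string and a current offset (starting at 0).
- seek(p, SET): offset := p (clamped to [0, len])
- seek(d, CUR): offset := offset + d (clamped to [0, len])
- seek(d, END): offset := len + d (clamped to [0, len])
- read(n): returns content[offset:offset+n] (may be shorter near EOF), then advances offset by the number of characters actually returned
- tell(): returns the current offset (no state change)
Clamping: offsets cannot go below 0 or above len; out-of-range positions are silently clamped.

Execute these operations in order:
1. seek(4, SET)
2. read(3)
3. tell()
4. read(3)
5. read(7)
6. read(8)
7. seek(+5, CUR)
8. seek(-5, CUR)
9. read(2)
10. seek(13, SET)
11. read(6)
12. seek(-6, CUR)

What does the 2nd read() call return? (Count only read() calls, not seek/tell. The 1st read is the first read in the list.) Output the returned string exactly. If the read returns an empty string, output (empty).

After 1 (seek(4, SET)): offset=4
After 2 (read(3)): returned '93L', offset=7
After 3 (tell()): offset=7
After 4 (read(3)): returned 'ZXP', offset=10
After 5 (read(7)): returned 'VRS91E7', offset=17
After 6 (read(8)): returned 'SFAFBQI', offset=24
After 7 (seek(+5, CUR)): offset=24
After 8 (seek(-5, CUR)): offset=19
After 9 (read(2)): returned 'AF', offset=21
After 10 (seek(13, SET)): offset=13
After 11 (read(6)): returned '91E7SF', offset=19
After 12 (seek(-6, CUR)): offset=13

Answer: ZXP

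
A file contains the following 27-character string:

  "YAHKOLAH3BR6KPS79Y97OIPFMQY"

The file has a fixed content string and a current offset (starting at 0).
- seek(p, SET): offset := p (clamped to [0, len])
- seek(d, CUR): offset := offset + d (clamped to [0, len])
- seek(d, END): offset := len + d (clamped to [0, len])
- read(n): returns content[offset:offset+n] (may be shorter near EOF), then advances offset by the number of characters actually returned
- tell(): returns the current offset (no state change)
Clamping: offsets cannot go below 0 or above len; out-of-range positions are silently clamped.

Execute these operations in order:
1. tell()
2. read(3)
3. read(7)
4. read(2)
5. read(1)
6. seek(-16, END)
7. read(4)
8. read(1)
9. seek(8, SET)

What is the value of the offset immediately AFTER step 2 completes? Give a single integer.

After 1 (tell()): offset=0
After 2 (read(3)): returned 'YAH', offset=3

Answer: 3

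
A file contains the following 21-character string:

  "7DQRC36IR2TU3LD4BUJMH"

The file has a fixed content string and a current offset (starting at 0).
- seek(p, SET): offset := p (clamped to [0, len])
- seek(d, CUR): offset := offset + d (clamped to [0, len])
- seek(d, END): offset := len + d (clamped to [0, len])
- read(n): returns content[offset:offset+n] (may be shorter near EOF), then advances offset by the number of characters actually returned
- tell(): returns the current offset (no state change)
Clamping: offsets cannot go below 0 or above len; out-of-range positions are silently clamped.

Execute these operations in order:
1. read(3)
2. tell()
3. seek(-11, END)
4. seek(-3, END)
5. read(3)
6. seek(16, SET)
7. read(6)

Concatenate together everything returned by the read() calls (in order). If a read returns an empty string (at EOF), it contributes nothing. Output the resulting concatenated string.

Answer: 7DQJMHBUJMH

Derivation:
After 1 (read(3)): returned '7DQ', offset=3
After 2 (tell()): offset=3
After 3 (seek(-11, END)): offset=10
After 4 (seek(-3, END)): offset=18
After 5 (read(3)): returned 'JMH', offset=21
After 6 (seek(16, SET)): offset=16
After 7 (read(6)): returned 'BUJMH', offset=21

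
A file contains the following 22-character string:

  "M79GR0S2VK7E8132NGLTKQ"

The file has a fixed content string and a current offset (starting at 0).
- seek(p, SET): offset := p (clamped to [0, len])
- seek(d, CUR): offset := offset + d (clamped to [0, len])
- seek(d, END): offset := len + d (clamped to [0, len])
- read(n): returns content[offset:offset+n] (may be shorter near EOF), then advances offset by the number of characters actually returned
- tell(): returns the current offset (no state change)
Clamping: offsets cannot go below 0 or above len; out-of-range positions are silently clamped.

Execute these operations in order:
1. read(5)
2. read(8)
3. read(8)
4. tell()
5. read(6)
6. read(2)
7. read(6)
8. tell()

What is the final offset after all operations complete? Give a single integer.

After 1 (read(5)): returned 'M79GR', offset=5
After 2 (read(8)): returned '0S2VK7E8', offset=13
After 3 (read(8)): returned '132NGLTK', offset=21
After 4 (tell()): offset=21
After 5 (read(6)): returned 'Q', offset=22
After 6 (read(2)): returned '', offset=22
After 7 (read(6)): returned '', offset=22
After 8 (tell()): offset=22

Answer: 22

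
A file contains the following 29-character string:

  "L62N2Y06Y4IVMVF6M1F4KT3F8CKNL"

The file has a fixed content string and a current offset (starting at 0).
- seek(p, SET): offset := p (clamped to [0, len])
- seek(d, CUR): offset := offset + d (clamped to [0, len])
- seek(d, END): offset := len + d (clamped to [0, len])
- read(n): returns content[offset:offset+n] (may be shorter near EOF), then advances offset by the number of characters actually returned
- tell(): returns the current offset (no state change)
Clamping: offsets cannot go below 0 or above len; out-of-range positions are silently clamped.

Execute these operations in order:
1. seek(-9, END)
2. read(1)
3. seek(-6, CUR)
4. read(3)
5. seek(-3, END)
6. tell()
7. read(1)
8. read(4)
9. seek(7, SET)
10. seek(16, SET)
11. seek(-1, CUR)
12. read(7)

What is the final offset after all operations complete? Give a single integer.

After 1 (seek(-9, END)): offset=20
After 2 (read(1)): returned 'K', offset=21
After 3 (seek(-6, CUR)): offset=15
After 4 (read(3)): returned '6M1', offset=18
After 5 (seek(-3, END)): offset=26
After 6 (tell()): offset=26
After 7 (read(1)): returned 'K', offset=27
After 8 (read(4)): returned 'NL', offset=29
After 9 (seek(7, SET)): offset=7
After 10 (seek(16, SET)): offset=16
After 11 (seek(-1, CUR)): offset=15
After 12 (read(7)): returned '6M1F4KT', offset=22

Answer: 22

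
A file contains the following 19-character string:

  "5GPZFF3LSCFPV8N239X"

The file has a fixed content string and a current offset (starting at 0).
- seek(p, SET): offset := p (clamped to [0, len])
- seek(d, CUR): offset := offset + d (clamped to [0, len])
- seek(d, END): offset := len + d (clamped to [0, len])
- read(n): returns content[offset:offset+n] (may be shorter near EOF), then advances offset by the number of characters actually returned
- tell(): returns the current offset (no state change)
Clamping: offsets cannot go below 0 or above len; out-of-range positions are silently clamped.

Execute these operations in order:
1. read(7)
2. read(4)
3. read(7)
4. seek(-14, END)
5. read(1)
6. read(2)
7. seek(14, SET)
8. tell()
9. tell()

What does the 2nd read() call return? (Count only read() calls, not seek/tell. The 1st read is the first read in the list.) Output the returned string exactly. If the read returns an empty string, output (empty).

Answer: LSCF

Derivation:
After 1 (read(7)): returned '5GPZFF3', offset=7
After 2 (read(4)): returned 'LSCF', offset=11
After 3 (read(7)): returned 'PV8N239', offset=18
After 4 (seek(-14, END)): offset=5
After 5 (read(1)): returned 'F', offset=6
After 6 (read(2)): returned '3L', offset=8
After 7 (seek(14, SET)): offset=14
After 8 (tell()): offset=14
After 9 (tell()): offset=14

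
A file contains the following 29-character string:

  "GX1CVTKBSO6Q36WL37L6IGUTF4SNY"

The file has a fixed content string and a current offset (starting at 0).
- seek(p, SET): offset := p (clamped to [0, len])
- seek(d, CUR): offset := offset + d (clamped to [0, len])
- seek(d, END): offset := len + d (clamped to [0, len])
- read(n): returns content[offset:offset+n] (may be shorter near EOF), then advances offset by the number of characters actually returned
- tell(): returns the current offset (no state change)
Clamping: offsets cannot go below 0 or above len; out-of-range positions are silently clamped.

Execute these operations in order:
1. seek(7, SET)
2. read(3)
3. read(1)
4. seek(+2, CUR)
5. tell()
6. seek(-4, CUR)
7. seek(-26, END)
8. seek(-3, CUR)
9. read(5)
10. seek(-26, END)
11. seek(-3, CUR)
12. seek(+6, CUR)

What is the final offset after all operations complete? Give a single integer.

Answer: 6

Derivation:
After 1 (seek(7, SET)): offset=7
After 2 (read(3)): returned 'BSO', offset=10
After 3 (read(1)): returned '6', offset=11
After 4 (seek(+2, CUR)): offset=13
After 5 (tell()): offset=13
After 6 (seek(-4, CUR)): offset=9
After 7 (seek(-26, END)): offset=3
After 8 (seek(-3, CUR)): offset=0
After 9 (read(5)): returned 'GX1CV', offset=5
After 10 (seek(-26, END)): offset=3
After 11 (seek(-3, CUR)): offset=0
After 12 (seek(+6, CUR)): offset=6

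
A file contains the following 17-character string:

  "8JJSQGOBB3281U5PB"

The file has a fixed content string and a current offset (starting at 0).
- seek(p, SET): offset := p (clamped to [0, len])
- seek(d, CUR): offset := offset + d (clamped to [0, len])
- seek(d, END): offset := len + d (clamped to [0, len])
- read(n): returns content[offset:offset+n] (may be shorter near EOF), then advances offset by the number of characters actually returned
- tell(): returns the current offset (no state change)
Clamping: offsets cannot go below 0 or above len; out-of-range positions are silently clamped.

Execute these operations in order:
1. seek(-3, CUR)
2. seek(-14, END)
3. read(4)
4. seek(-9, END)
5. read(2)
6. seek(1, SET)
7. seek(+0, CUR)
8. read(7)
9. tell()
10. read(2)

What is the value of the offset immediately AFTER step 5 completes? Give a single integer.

Answer: 10

Derivation:
After 1 (seek(-3, CUR)): offset=0
After 2 (seek(-14, END)): offset=3
After 3 (read(4)): returned 'SQGO', offset=7
After 4 (seek(-9, END)): offset=8
After 5 (read(2)): returned 'B3', offset=10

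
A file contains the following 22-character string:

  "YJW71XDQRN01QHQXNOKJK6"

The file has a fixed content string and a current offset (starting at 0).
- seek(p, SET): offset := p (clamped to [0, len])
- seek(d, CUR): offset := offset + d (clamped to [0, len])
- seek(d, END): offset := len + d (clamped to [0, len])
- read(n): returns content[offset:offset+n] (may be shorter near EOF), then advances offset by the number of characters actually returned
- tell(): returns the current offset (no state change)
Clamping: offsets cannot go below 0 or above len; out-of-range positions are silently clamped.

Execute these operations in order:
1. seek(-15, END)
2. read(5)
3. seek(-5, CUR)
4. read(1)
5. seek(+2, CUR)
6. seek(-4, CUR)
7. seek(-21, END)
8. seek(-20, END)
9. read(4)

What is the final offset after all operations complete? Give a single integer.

Answer: 6

Derivation:
After 1 (seek(-15, END)): offset=7
After 2 (read(5)): returned 'QRN01', offset=12
After 3 (seek(-5, CUR)): offset=7
After 4 (read(1)): returned 'Q', offset=8
After 5 (seek(+2, CUR)): offset=10
After 6 (seek(-4, CUR)): offset=6
After 7 (seek(-21, END)): offset=1
After 8 (seek(-20, END)): offset=2
After 9 (read(4)): returned 'W71X', offset=6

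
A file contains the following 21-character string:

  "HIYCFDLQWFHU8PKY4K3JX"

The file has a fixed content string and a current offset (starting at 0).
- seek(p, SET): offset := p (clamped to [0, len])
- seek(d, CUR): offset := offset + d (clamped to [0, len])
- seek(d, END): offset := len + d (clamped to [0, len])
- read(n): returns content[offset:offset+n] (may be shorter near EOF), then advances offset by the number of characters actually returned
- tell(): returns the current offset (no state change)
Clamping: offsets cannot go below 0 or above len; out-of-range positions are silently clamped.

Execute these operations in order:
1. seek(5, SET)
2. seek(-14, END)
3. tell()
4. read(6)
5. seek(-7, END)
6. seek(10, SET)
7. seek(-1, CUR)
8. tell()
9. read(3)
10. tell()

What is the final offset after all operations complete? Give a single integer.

Answer: 12

Derivation:
After 1 (seek(5, SET)): offset=5
After 2 (seek(-14, END)): offset=7
After 3 (tell()): offset=7
After 4 (read(6)): returned 'QWFHU8', offset=13
After 5 (seek(-7, END)): offset=14
After 6 (seek(10, SET)): offset=10
After 7 (seek(-1, CUR)): offset=9
After 8 (tell()): offset=9
After 9 (read(3)): returned 'FHU', offset=12
After 10 (tell()): offset=12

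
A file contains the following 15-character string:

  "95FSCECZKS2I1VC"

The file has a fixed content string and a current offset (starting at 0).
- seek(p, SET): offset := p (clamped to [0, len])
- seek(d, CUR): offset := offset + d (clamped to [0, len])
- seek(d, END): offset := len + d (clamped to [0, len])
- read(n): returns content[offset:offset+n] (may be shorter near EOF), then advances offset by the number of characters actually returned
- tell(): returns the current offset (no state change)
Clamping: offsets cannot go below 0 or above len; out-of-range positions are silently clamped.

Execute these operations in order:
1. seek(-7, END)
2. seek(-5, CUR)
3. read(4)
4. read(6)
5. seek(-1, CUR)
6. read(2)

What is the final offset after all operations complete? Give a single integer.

Answer: 14

Derivation:
After 1 (seek(-7, END)): offset=8
After 2 (seek(-5, CUR)): offset=3
After 3 (read(4)): returned 'SCEC', offset=7
After 4 (read(6)): returned 'ZKS2I1', offset=13
After 5 (seek(-1, CUR)): offset=12
After 6 (read(2)): returned '1V', offset=14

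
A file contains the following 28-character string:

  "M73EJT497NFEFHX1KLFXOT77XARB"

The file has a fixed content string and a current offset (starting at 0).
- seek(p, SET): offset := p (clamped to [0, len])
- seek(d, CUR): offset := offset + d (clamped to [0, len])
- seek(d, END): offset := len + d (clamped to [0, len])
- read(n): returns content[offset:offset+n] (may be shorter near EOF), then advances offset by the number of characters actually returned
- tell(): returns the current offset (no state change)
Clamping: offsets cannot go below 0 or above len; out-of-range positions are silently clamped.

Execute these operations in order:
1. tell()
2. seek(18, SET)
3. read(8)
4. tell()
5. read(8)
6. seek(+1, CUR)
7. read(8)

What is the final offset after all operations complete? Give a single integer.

Answer: 28

Derivation:
After 1 (tell()): offset=0
After 2 (seek(18, SET)): offset=18
After 3 (read(8)): returned 'FXOT77XA', offset=26
After 4 (tell()): offset=26
After 5 (read(8)): returned 'RB', offset=28
After 6 (seek(+1, CUR)): offset=28
After 7 (read(8)): returned '', offset=28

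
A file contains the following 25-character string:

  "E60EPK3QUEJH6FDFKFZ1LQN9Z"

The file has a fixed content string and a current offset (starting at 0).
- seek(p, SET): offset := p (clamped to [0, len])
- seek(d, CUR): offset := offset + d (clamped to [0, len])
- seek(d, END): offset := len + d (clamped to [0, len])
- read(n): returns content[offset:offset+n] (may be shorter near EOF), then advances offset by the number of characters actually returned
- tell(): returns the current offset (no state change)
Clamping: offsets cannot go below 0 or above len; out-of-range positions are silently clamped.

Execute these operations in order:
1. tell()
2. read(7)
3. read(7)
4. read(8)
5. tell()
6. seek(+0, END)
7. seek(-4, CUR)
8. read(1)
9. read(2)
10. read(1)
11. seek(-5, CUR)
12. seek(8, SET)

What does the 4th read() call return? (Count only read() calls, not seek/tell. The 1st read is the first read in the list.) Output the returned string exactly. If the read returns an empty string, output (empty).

Answer: Q

Derivation:
After 1 (tell()): offset=0
After 2 (read(7)): returned 'E60EPK3', offset=7
After 3 (read(7)): returned 'QUEJH6F', offset=14
After 4 (read(8)): returned 'DFKFZ1LQ', offset=22
After 5 (tell()): offset=22
After 6 (seek(+0, END)): offset=25
After 7 (seek(-4, CUR)): offset=21
After 8 (read(1)): returned 'Q', offset=22
After 9 (read(2)): returned 'N9', offset=24
After 10 (read(1)): returned 'Z', offset=25
After 11 (seek(-5, CUR)): offset=20
After 12 (seek(8, SET)): offset=8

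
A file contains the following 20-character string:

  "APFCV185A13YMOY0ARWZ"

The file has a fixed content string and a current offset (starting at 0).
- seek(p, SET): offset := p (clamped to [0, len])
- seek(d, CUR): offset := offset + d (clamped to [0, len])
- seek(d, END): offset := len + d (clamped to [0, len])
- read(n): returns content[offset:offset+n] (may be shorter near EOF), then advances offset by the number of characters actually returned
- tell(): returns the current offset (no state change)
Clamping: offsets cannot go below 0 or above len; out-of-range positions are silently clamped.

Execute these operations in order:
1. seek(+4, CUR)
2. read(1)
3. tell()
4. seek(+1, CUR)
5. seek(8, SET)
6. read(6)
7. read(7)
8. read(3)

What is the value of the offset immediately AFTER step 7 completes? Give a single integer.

Answer: 20

Derivation:
After 1 (seek(+4, CUR)): offset=4
After 2 (read(1)): returned 'V', offset=5
After 3 (tell()): offset=5
After 4 (seek(+1, CUR)): offset=6
After 5 (seek(8, SET)): offset=8
After 6 (read(6)): returned 'A13YMO', offset=14
After 7 (read(7)): returned 'Y0ARWZ', offset=20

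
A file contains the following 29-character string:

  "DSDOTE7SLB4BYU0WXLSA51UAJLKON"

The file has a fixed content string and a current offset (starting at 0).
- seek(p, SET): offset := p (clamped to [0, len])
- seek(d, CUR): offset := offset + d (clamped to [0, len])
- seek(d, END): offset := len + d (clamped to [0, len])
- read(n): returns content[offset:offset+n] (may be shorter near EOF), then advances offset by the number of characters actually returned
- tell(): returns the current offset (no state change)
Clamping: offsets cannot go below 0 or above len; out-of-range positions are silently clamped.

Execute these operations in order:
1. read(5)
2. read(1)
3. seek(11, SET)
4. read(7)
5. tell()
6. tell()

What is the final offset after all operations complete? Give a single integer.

Answer: 18

Derivation:
After 1 (read(5)): returned 'DSDOT', offset=5
After 2 (read(1)): returned 'E', offset=6
After 3 (seek(11, SET)): offset=11
After 4 (read(7)): returned 'BYU0WXL', offset=18
After 5 (tell()): offset=18
After 6 (tell()): offset=18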